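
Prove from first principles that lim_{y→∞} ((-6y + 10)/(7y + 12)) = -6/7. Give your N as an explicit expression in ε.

N = (142/49)/ε

Let ε > 0. We seek N > 0 such that y > N implies |(-6y + 10)/(7y + 12) + 6/7| < ε.
(-6y + 10)/(7y + 12) + 6/7 = (7(-6y + 10) − (-6)(7y + 12)) / (7(7y + 12)) = 142/(7(7y + 12)).
For y > 0 we have 7y + 12 > 7y, so |(-6y + 10)/(7y + 12) + 6/7| = 142/(7(7y + 12)) < 142/(7·7y) = (142/49)/y.
Thus |(-6y + 10)/(7y + 12) + 6/7| < ε whenever y > (142/49)/ε.
Take N = (142/49)/ε. If y > N then |(-6y + 10)/(7y + 12) + 6/7| < (142/49)/y < ε.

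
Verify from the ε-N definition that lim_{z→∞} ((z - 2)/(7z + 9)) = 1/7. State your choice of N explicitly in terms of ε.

N = (23/49)/ε

Let ε > 0. We seek N > 0 such that z > N implies |(z - 2)/(7z + 9) − (1/7)| < ε.
(z - 2)/(7z + 9) − (1/7) = (7(z - 2) − (7z + 9)) / (7(7z + 9)) = -23/(7(7z + 9)).
For z > 0 we have 7z + 9 > 7z, so |(z - 2)/(7z + 9) − (1/7)| = 23/(7(7z + 9)) < 23/(7·7z) = (23/49)/z.
Thus |(z - 2)/(7z + 9) − (1/7)| < ε whenever z > (23/49)/ε.
Take N = (23/49)/ε. If z > N then |(z - 2)/(7z + 9) − (1/7)| < (23/49)/z < ε.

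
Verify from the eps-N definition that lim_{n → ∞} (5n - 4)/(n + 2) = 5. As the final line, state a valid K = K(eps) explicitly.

K = 14/eps

Let eps > 0 be given. For n ≥ 1, |(5n - 4)/(n + 2) − 5| = |-14|/((n + 2)) = 14/((n + 2)).
Since n + 2 ≥ n for n ≥ 1, this is ≤ 14/(n) = 14/n.
So |(5n - 4)/(n + 2) − 5| < eps whenever n > 14/eps.
Take K = 14/eps. If n > K then |(5n - 4)/(n + 2) − 5| ≤ 14/n < eps.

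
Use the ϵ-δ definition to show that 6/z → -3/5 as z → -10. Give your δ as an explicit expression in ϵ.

δ = min(5, (25/3)ϵ)

Let ϵ > 0 be given. We seek δ > 0 such that 0 < |z + 10| < δ implies |6/z + 3/5| < ϵ.
|6/z + 3/5| = 6·|-10 − z|/(10·|z|) = 6|z + 10|/(10|z|).
Restrict δ ≤ 5. Then |z + 10| < 5 gives |z| > 5, so 10|z| > 50.
Then |6/z + 3/5| < 6|z + 10|/50, which is < ϵ when |z + 10| < (25/3)ϵ.
Take δ = min(5, (25/3)ϵ). Then 0 < |z + 10| < δ gives both |z + 10| < 5 and |z + 10| < (25/3)ϵ, so |6/z + 3/5| < ϵ.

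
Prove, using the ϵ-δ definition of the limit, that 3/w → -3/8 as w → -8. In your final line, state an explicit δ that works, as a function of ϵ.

δ = min(4, (32/3)ϵ)

Let ϵ > 0. We seek δ > 0 such that 0 < |w + 8| < δ implies |3/w + 3/8| < ϵ.
|3/w + 3/8| = 3·|-8 − w|/(8·|w|) = 3|w + 8|/(8|w|).
Require δ ≤ 4 so that |w| > 8 − 4 = 4, hence 8|w| > 32.
Then |3/w + 3/8| < 3|w + 8|/32, which is < ϵ when |w + 8| < (32/3)ϵ.
Take δ = min(4, (32/3)ϵ). Then 0 < |w + 8| < δ gives both |w + 8| < 4 and |w + 8| < (32/3)ϵ, so |3/w + 3/8| < ϵ.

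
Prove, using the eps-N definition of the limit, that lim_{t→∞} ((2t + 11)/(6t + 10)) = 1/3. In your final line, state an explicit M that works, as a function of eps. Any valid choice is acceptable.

Let eps > 0 be given. We seek M > 0 such that t > M implies |(2t + 11)/(6t + 10) − (1/3)| < eps.
(2t + 11)/(6t + 10) − (1/3) = (6(2t + 11) − 2(6t + 10)) / (6(6t + 10)) = 46/(6(6t + 10)).
For t > 0 we have 6t + 10 > 6t, so |(2t + 11)/(6t + 10) − (1/3)| = 46/(6(6t + 10)) < 46/(6·6t) = (23/18)/t.
Thus |(2t + 11)/(6t + 10) − (1/3)| < eps whenever t > (23/18)/eps.
Take M = (23/18)/eps. If t > M then |(2t + 11)/(6t + 10) − (1/3)| < (23/18)/t < eps.

M = (23/18)/eps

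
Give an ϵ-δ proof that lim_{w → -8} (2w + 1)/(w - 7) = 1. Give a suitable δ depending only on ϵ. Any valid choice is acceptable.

δ = min(15/2, (15/2)ϵ)

Let ϵ > 0. We want δ > 0 with 0 < |w + 8| < δ ⇒ |(2w + 1)/(w - 7) − 1| < ϵ.
Combining over a common denominator, (2w + 1)/(w - 7) − 1 = [(2w + 1)·(-15) − (-15)·(w - 7)] / [(-15)·(w - 7)] = -15(w + 8) / ((-15)(w - 7)).
So |(2w + 1)/(w - 7) − 1| = 15|w + 8| / (15·|w − 7|).
Require δ ≤ 15/2, so |w − 7| ≥ |-15| − |w + 8| > 15 − 15/2 = 15/2.
Hence |(2w + 1)/(w - 7) − 1| < 15|w + 8|/(15·(15/2)) = (2/15)|w + 8|, which is < ϵ once |w + 8| < (15/2)ϵ.
Take δ = min(15/2, (15/2)ϵ). Then 0 < |w + 8| < δ forces both bounds, so |(2w + 1)/(w - 7) − 1| < ϵ.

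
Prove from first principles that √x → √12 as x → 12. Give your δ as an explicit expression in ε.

δ = min(12, √12·ε)

Suppose ε > 0. We want δ > 0 such that 0 < |x − 12| < δ implies |√x − √12| < ε.
Multiplying by the conjugate, |√x − √12| = |x − 12|/(√x + √12).
Restrict δ ≤ 12 so that |x − 12| < 12 forces x > 0, and then √x + √12 > √12.
Hence |√x − √12| < |x − 12|/√12, which is < ε once |x − 12| < √12·ε.
Take δ = min(12, √12·ε). If 0 < |x − 12| < δ then x > 0 and |√x − √12| < |x − 12|/√12 < ε.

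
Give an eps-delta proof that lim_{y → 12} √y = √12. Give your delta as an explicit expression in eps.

Let eps > 0 be given. We want delta > 0 such that 0 < |y − 12| < delta implies |√y − √12| < eps.
Multiplying by the conjugate, |√y − √12| = |y − 12|/(√y + √12).
Restrict delta ≤ 12 so that |y − 12| < 12 forces y > 0, and then √y + √12 > √12.
Hence |√y − √12| < |y − 12|/√12, which is < eps once |y − 12| < √12·eps.
Take delta = min(12, √12·eps). If 0 < |y − 12| < delta then y > 0 and |√y − √12| < |y − 12|/√12 < eps.

delta = min(12, √12·eps)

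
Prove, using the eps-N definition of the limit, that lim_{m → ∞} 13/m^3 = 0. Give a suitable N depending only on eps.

Fix eps > 0. For m ≥ 1, |13/m^3 − 0| = 13/m^3.
13/m^3 < eps ⇔ m^3 > 13/eps ⇔ m > (13/eps)^{1/3}.
Take N = (13/eps)^{1/3}. Then m > N implies 13/m^3 < eps.

N = (13/eps)^{1/3}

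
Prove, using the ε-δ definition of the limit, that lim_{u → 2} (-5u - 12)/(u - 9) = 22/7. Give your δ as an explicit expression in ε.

Let ε > 0 be given. We want δ > 0 with 0 < |u − 2| < δ ⇒ |(-5u - 12)/(u - 9) − (22/7)| < ε.
Combining over a common denominator, (-5u - 12)/(u - 9) − (22/7) = [(-5u - 12)·(-7) − (-22)·(u - 9)] / [(-7)·(u - 9)] = 57(u − 2) / ((-7)(u - 9)).
So |(-5u - 12)/(u - 9) − (22/7)| = 57|u − 2| / (7·|u − 9|).
Require δ ≤ 7/2, so |u − 9| ≥ |-7| − |u − 2| > 7 − 7/2 = 7/2.
Hence |(-5u - 12)/(u - 9) − (22/7)| < 57|u − 2|/(7·(7/2)) = (114/49)|u − 2|, which is < ε once |u − 2| < (49/114)ε.
Take δ = min(7/2, (49/114)ε). Then 0 < |u − 2| < δ forces both bounds, so |(-5u - 12)/(u - 9) − (22/7)| < ε.

δ = min(7/2, (49/114)ε)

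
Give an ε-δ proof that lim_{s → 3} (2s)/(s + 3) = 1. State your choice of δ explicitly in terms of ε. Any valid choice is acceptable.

Let ε > 0 be given. We want δ > 0 with 0 < |s − 3| < δ ⇒ |(2s)/(s + 3) − 1| < ε.
Combining over a common denominator, (2s)/(s + 3) − 1 = [(2s)·6 − 6·(s + 3)] / [6·(s + 3)] = 6(s − 3) / (6(s + 3)).
So |(2s)/(s + 3) − 1| = 6|s − 3| / (6·|s + 3|).
Require δ ≤ 3, so |s + 3| ≥ |6| − |s − 3| > 6 − 3 = 3.
Hence |(2s)/(s + 3) − 1| < 6|s − 3|/(6·3) = (1/3)|s − 3|, which is < ε once |s − 3| < 3ε.
Take δ = min(3, 3ε). Then 0 < |s − 3| < δ forces both bounds, so |(2s)/(s + 3) − 1| < ε.

δ = min(3, 3ε)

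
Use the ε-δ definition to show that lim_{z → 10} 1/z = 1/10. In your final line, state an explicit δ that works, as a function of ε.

Fix ε > 0. We seek δ > 0 such that 0 < |z − 10| < δ implies |1/z − (1/10)| < ε.
|1/z − (1/10)| = |10 − z|/(10·|z|) = |z − 10|/(10|z|).
Restrict δ ≤ 5. Then |z − 10| < 5 gives |z| > 5, so 10|z| > 50.
Then |1/z − (1/10)| < |z − 10|/50, which is < ε when |z − 10| < 50ε.
Take δ = min(5, 50ε). Then 0 < |z − 10| < δ gives both |z − 10| < 5 and |z − 10| < 50ε, so |1/z − (1/10)| < ε.

δ = min(5, 50ε)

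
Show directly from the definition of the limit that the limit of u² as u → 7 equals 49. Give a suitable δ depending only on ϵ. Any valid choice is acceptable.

Fix ϵ > 0. We seek δ > 0 with 0 < |u − 7| < δ ⇒ |u² − 49| < ϵ.
Factor: u² − 49 = (u − 7)(u + 7), so |u² − 49| = |u − 7|·|u + 7|.
Impose δ ≤ 1 so that |u| < 8; then |u + 7| ≤ 15.
Hence |u² − 49| ≤ 15|u − 7|, which is < ϵ once |u − 7| < ϵ/15.
Take δ = min(1, ϵ/15). If 0 < |u − 7| < δ then both bounds hold and |u² − 49| ≤ 15|u − 7| < 15·(ϵ/15) = ϵ.

δ = min(1, ϵ/15)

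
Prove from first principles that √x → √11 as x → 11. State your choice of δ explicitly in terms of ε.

Let ε > 0 be given. We want δ > 0 such that 0 < |x − 11| < δ implies |√x − √11| < ε.
Rationalise: √x − √11 = (x − 11)/(√x + √11), so |√x − √11| = |x − 11|/(√x + √11).
Restrict δ ≤ 11 so that |x − 11| < 11 forces x > 0, and then √x + √11 > √11.
Hence |√x − √11| < |x − 11|/√11, which is < ε once |x − 11| < √11·ε.
Take δ = min(11, √11·ε). If 0 < |x − 11| < δ then x > 0 and |√x − √11| < |x − 11|/√11 < ε.

δ = min(11, √11·ε)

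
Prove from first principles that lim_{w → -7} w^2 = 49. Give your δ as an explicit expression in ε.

Let ε > 0. We seek δ > 0 with 0 < |w + 7| < δ ⇒ |w^2 − 49| < ε.
Factor: w^2 − 49 = (w + 7)(w - 7), so |w^2 − 49| = |w + 7|·|w - 7|.
Impose δ ≤ 1 so that |w| < 8; then |w - 7| ≤ 15.
Hence |w^2 − 49| ≤ 15|w + 7|, which is < ε once |w + 7| < ε/15.
Take δ = min(1, ε/15). If 0 < |w + 7| < δ then both bounds hold and |w^2 − 49| ≤ 15|w + 7| < 15·(ε/15) = ε.

δ = min(1, ε/15)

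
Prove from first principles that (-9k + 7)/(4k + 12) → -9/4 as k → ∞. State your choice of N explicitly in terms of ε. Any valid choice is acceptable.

Suppose ε > 0. For k ≥ 1, |(-9k + 7)/(4k + 12) + 9/4| = |136|/(4(4k + 12)) = 136/(4(4k + 12)).
Since 4k + 12 ≥ 4k for k ≥ 1, this is ≤ 136/(4·4k) = (17/2)/k.
So |(-9k + 7)/(4k + 12) + 9/4| < ε whenever k > (17/2)/ε.
Take N = (17/2)/ε. If k > N then |(-9k + 7)/(4k + 12) + 9/4| ≤ (17/2)/k < ε.

N = (17/2)/ε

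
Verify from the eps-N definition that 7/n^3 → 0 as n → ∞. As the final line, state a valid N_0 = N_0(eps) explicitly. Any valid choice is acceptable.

N_0 = (7/eps)^{1/3}

Fix eps > 0. For n ≥ 1, |7/n^3 − 0| = 7/n^3.
7/n^3 < eps ⇔ n^3 > 7/eps ⇔ n > (7/eps)^{1/3}.
Take N_0 = (7/eps)^{1/3}. Then n > N_0 implies 7/n^3 < eps.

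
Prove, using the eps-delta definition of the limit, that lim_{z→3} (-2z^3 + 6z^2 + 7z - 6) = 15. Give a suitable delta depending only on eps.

Let eps > 0. We want delta > 0 such that 0 < |z − 3| < delta implies |(-2z^3 + 6z^2 + 7z - 6) − 15| < eps.
(-2z^3 + 6z^2 + 7z - 6) − 15 = -2z^3 + 6z^2 + 7z - 21 = (z − 3)(-2z^2 + 7).
So |(-2z^3 + 6z^2 + 7z - 6) − 15| = |z − 3|·|-2z^2 + 7|.
Assume first that |z − 3| < 2, so |z| < 5. Then |-2z^2 + 7| ≤ 2·5^2 + 7 = 57.
Hence |(-2z^3 + 6z^2 + 7z - 6) − 15| ≤ 57|z − 3| < eps provided |z − 3| < eps/57.
Choosing delta = min(2, eps/57) ensures both conditions, hence |(-2z^3 + 6z^2 + 7z - 6) − 15| < eps.

delta = min(2, eps/57)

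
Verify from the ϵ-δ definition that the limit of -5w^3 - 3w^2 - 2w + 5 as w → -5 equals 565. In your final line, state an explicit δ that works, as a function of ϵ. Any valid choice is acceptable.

δ = min(2, ϵ/511)

Fix ϵ > 0. We want δ > 0 such that 0 < |w + 5| < δ implies |(-5w^3 - 3w^2 - 2w + 5) − 565| < ϵ.
(-5w^3 - 3w^2 - 2w + 5) − 565 = -5w^3 - 3w^2 - 2w - 560 = (w + 5)(-5w^2 + 22w - 112).
So |(-5w^3 - 3w^2 - 2w + 5) − 565| = |w + 5|·|-5w^2 + 22w - 112|.
Assume first that |w + 5| < 2, so |w| < 7. Then |-5w^2 + 22w - 112| ≤ 5·7^2 + 22·7 + 112 = 511.
Hence |(-5w^3 - 3w^2 - 2w + 5) − 565| ≤ 511|w + 5| < ϵ provided |w + 5| < ϵ/511.
Choosing δ = min(2, ϵ/511) ensures both conditions, hence |(-5w^3 - 3w^2 - 2w + 5) − 565| < ϵ.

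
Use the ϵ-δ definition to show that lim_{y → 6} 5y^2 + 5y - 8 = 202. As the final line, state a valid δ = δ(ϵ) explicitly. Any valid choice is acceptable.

δ = min(2, ϵ/75)

Let ϵ > 0. We want δ > 0 such that 0 < |y − 6| < δ implies |(5y^2 + 5y - 8) − 202| < ϵ.
(5y^2 + 5y - 8) − 202 = 5y^2 + 5y - 210 = (y − 6)(5y + 35).
So |(5y^2 + 5y - 8) − 202| = |y − 6|·|5y + 35|.
Assume first that |y − 6| < 2, so |y| < 8. Then |5y + 35| ≤ 5·8 + 35 = 75.
Hence |(5y^2 + 5y - 8) − 202| ≤ 75|y − 6| < ϵ provided |y − 6| < ϵ/75.
Choosing δ = min(2, ϵ/75) ensures both conditions, hence |(5y^2 + 5y - 8) − 202| < ϵ.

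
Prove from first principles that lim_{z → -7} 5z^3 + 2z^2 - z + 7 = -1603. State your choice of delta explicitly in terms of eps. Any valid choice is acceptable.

Let eps > 0 be given. We want delta > 0 such that 0 < |z + 7| < delta implies |(5z^3 + 2z^2 - z + 7) + 1603| < eps.
(5z^3 + 2z^2 - z + 7) + 1603 = 5z^3 + 2z^2 - z + 1610 = (z + 7)(5z^2 - 33z + 230).
So |(5z^3 + 2z^2 - z + 7) + 1603| = |z + 7|·|5z^2 - 33z + 230|.
Assume first that |z + 7| < 1, so |z| < 8. Then |5z^2 - 33z + 230| ≤ 5·8^2 + 33·8 + 230 = 814.
Hence |(5z^3 + 2z^2 - z + 7) + 1603| ≤ 814|z + 7| < eps provided |z + 7| < eps/814.
Choosing delta = min(1, eps/814) ensures both conditions, hence |(5z^3 + 2z^2 - z + 7) + 1603| < eps.

delta = min(1, eps/814)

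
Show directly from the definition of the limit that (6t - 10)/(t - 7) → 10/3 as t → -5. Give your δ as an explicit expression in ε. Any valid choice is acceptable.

Fix ε > 0. We want δ > 0 with 0 < |t + 5| < δ ⇒ |(6t - 10)/(t - 7) − (10/3)| < ε.
Combining over a common denominator, (6t - 10)/(t - 7) − (10/3) = [(6t - 10)·(-12) − (-40)·(t - 7)] / [(-12)·(t - 7)] = -32(t + 5) / ((-12)(t - 7)).
So |(6t - 10)/(t - 7) − (10/3)| = 32|t + 5| / (12·|t − 7|).
Require δ ≤ 6, so |t − 7| ≥ |-12| − |t + 5| > 12 − 6 = 6.
Hence |(6t - 10)/(t - 7) − (10/3)| < 32|t + 5|/(12·6) = (4/9)|t + 5|, which is < ε once |t + 5| < (9/4)ε.
Take δ = min(6, (9/4)ε). Then 0 < |t + 5| < δ forces both bounds, so |(6t - 10)/(t - 7) − (10/3)| < ε.

δ = min(6, (9/4)ε)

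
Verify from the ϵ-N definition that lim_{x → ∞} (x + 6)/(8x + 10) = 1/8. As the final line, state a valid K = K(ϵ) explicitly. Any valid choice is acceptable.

K = (19/32)/ϵ

Fix ϵ > 0. We seek K > 0 such that x > K implies |(x + 6)/(8x + 10) − (1/8)| < ϵ.
(x + 6)/(8x + 10) − (1/8) = (8(x + 6) − (8x + 10)) / (8(8x + 10)) = 38/(8(8x + 10)).
For x > 0 we have 8x + 10 > 8x, so |(x + 6)/(8x + 10) − (1/8)| = 38/(8(8x + 10)) < 38/(8·8x) = (19/32)/x.
Thus |(x + 6)/(8x + 10) − (1/8)| < ϵ whenever x > (19/32)/ϵ.
Take K = (19/32)/ϵ. If x > K then |(x + 6)/(8x + 10) − (1/8)| < (19/32)/x < ϵ.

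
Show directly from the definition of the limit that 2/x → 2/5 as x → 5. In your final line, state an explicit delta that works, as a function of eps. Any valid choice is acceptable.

Fix eps > 0. We seek delta > 0 such that 0 < |x − 5| < delta implies |2/x − (2/5)| < eps.
|2/x − (2/5)| = 2·|5 − x|/(5·|x|) = 2|x − 5|/(5|x|).
Require delta ≤ 5/2 so that |x| > 5 − 5/2 = 5/2, hence 5|x| > 25/2.
Then |2/x − (2/5)| < 2|x − 5|/(25/2), which is < eps when |x − 5| < (25/4)eps.
Take delta = min(5/2, (25/4)eps). Then 0 < |x − 5| < delta gives both |x − 5| < 5/2 and |x − 5| < (25/4)eps, so |2/x − (2/5)| < eps.

delta = min(5/2, (25/4)eps)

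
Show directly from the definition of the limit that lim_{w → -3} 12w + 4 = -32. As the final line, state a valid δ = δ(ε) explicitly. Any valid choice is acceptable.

Fix ε > 0. We need δ > 0 so that 0 < |w + 3| < δ implies |(12w + 4) + 32| < ε.
|(12w + 4) + 32| = |12w + 36| = 12|w + 3|.
So 12|w + 3| < ε exactly when |w + 3| < ε/12.
Choosing δ = ε/12 gives |(12w + 4) + 32| = 12|w + 3| < ε whenever |w + 3| < δ.

δ = ε/12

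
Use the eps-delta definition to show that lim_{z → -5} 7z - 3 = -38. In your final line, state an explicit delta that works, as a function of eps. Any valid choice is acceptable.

Let eps > 0. We need delta > 0 so that 0 < |z + 5| < delta implies |(7z - 3) + 38| < eps.
Since (7z - 3) + 38 = 7(z + 5), we have |(7z - 3) + 38| = 7|z + 5|.
Thus it suffices that |z + 5| < eps/7.
Choosing delta = eps/7 gives |(7z - 3) + 38| = 7|z + 5| < eps whenever |z + 5| < delta.

delta = eps/7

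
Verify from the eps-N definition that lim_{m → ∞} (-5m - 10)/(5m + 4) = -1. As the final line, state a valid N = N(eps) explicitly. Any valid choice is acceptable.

Let eps > 0 be given. For m ≥ 1, |(-5m - 10)/(5m + 4) + 1| = |-30|/(5(5m + 4)) = 30/(5(5m + 4)).
Since 5m + 4 ≥ 5m for m ≥ 1, this is ≤ 30/(5·5m) = (6/5)/m.
So |(-5m - 10)/(5m + 4) + 1| < eps whenever m > (6/5)/eps.
Take N = (6/5)/eps. If m > N then |(-5m - 10)/(5m + 4) + 1| ≤ (6/5)/m < eps.

N = (6/5)/eps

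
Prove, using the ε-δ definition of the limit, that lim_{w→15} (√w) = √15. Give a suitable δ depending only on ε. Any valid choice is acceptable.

Fix ε > 0. We want δ > 0 such that 0 < |w − 15| < δ implies |√w − √15| < ε.
Rationalise: √w − √15 = (w − 15)/(√w + √15), so |√w − √15| = |w − 15|/(√w + √15).
Restrict δ ≤ 15 so that |w − 15| < 15 forces w > 0, and then √w + √15 > √15.
Hence |√w − √15| < |w − 15|/√15, which is < ε once |w − 15| < √15·ε.
Take δ = min(15, √15·ε). If 0 < |w − 15| < δ then w > 0 and |√w − √15| < |w − 15|/√15 < ε.

δ = min(15, √15·ε)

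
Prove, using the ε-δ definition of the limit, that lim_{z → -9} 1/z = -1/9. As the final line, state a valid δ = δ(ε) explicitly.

Let ε > 0. We seek δ > 0 such that 0 < |z + 9| < δ implies |1/z + 1/9| < ε.
|1/z + 1/9| = |-9 − z|/(9·|z|) = |z + 9|/(9|z|).
Require δ ≤ 9/2 so that |z| > 9 − 9/2 = 9/2, hence 9|z| > 81/2.
Then |1/z + 1/9| < |z + 9|/(81/2), which is < ε when |z + 9| < (81/2)ε.
Take δ = min(9/2, (81/2)ε). Then 0 < |z + 9| < δ gives both |z + 9| < 9/2 and |z + 9| < (81/2)ε, so |1/z + 1/9| < ε.

δ = min(9/2, (81/2)ε)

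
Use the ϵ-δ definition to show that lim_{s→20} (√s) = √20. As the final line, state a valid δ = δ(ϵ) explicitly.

δ = min(20, √20·ϵ)

Let ϵ > 0. We want δ > 0 such that 0 < |s − 20| < δ implies |√s − √20| < ϵ.
Multiplying by the conjugate, |√s − √20| = |s − 20|/(√s + √20).
Restrict δ ≤ 20 so that |s − 20| < 20 forces s > 0, and then √s + √20 > √20.
Hence |√s − √20| < |s − 20|/√20, which is < ϵ once |s − 20| < √20·ϵ.
Take δ = min(20, √20·ϵ). If 0 < |s − 20| < δ then s > 0 and |√s − √20| < |s − 20|/√20 < ϵ.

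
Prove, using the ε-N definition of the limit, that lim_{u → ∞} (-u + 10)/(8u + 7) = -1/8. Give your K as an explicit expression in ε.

Suppose ε > 0. We seek K > 0 such that u > K implies |(-u + 10)/(8u + 7) + 1/8| < ε.
(-u + 10)/(8u + 7) + 1/8 = (8(-u + 10) − (-1)(8u + 7)) / (8(8u + 7)) = 87/(8(8u + 7)).
For u > 0 we have 8u + 7 > 8u, so |(-u + 10)/(8u + 7) + 1/8| = 87/(8(8u + 7)) < 87/(8·8u) = (87/64)/u.
Thus |(-u + 10)/(8u + 7) + 1/8| < ε whenever u > (87/64)/ε.
Take K = (87/64)/ε. If u > K then |(-u + 10)/(8u + 7) + 1/8| < (87/64)/u < ε.

K = (87/64)/ε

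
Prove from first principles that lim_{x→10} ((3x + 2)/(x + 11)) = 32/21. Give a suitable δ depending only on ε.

Fix ε > 0. We want δ > 0 with 0 < |x − 10| < δ ⇒ |(3x + 2)/(x + 11) − (32/21)| < ε.
Combining over a common denominator, (3x + 2)/(x + 11) − (32/21) = [(3x + 2)·21 − 32·(x + 11)] / [21·(x + 11)] = 31(x − 10) / (21(x + 11)).
So |(3x + 2)/(x + 11) − (32/21)| = 31|x − 10| / (21·|x + 11|).
Restrict δ ≤ 21/2. Then |x − 10| < 21/2 gives |x + 11| = |(x − 10) + 21| ≥ 21 − 21/2 = 21/2.
Hence |(3x + 2)/(x + 11) − (32/21)| < 31|x − 10|/(21·(21/2)) = (62/441)|x − 10|, which is < ε once |x − 10| < (441/62)ε.
Take δ = min(21/2, (441/62)ε). Then 0 < |x − 10| < δ forces both bounds, so |(3x + 2)/(x + 11) − (32/21)| < ε.

δ = min(21/2, (441/62)ε)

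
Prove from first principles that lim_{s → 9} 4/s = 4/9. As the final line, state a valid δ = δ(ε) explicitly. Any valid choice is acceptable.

δ = min(9/2, (81/8)ε)

Fix ε > 0. We seek δ > 0 such that 0 < |s − 9| < δ implies |4/s − (4/9)| < ε.
|4/s − (4/9)| = 4·|9 − s|/(9·|s|) = 4|s − 9|/(9|s|).
Restrict δ ≤ 9/2. Then |s − 9| < 9/2 gives |s| > 9/2, so 9|s| > 81/2.
Then |4/s − (4/9)| < 4|s − 9|/(81/2), which is < ε when |s − 9| < (81/8)ε.
Take δ = min(9/2, (81/8)ε). Then 0 < |s − 9| < δ gives both |s − 9| < 9/2 and |s − 9| < (81/8)ε, so |4/s − (4/9)| < ε.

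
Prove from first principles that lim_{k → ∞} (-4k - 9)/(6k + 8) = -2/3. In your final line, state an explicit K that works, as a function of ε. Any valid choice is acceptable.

K = (11/18)/ε

Let ε > 0. For k ≥ 1, |(-4k - 9)/(6k + 8) + 2/3| = |-22|/(6(6k + 8)) = 22/(6(6k + 8)).
Since 6k + 8 ≥ 6k for k ≥ 1, this is ≤ 22/(6·6k) = (11/18)/k.
So |(-4k - 9)/(6k + 8) + 2/3| < ε whenever k > (11/18)/ε.
Take K = (11/18)/ε. If k > K then |(-4k - 9)/(6k + 8) + 2/3| ≤ (11/18)/k < ε.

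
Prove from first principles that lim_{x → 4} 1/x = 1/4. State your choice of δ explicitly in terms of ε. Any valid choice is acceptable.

δ = min(2, 8ε)

Suppose ε > 0. We seek δ > 0 such that 0 < |x − 4| < δ implies |1/x − (1/4)| < ε.
|1/x − (1/4)| = |4 − x|/(4·|x|) = |x − 4|/(4|x|).
Restrict δ ≤ 2. Then |x − 4| < 2 gives |x| > 2, so 4|x| > 8.
Then |1/x − (1/4)| < |x − 4|/8, which is < ε when |x − 4| < 8ε.
Take δ = min(2, 8ε). Then 0 < |x − 4| < δ gives both |x − 4| < 2 and |x − 4| < 8ε, so |1/x − (1/4)| < ε.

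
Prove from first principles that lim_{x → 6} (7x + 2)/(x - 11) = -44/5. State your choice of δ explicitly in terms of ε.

δ = min(5/2, (25/158)ε)

Suppose ε > 0. We want δ > 0 with 0 < |x − 6| < δ ⇒ |(7x + 2)/(x - 11) + 44/5| < ε.
Combining over a common denominator, (7x + 2)/(x - 11) + 44/5 = [(7x + 2)·(-5) − 44·(x - 11)] / [(-5)·(x - 11)] = -79(x − 6) / ((-5)(x - 11)).
So |(7x + 2)/(x - 11) + 44/5| = 79|x − 6| / (5·|x − 11|).
Require δ ≤ 5/2, so |x − 11| ≥ |-5| − |x − 6| > 5 − 5/2 = 5/2.
Hence |(7x + 2)/(x - 11) + 44/5| < 79|x − 6|/(5·(5/2)) = (158/25)|x − 6|, which is < ε once |x − 6| < (25/158)ε.
Take δ = min(5/2, (25/158)ε). Then 0 < |x − 6| < δ forces both bounds, so |(7x + 2)/(x - 11) + 44/5| < ε.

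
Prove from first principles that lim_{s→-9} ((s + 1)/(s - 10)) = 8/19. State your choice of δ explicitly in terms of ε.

δ = min(19/2, (361/22)ε)

Fix ε > 0. We want δ > 0 with 0 < |s + 9| < δ ⇒ |(s + 1)/(s - 10) − (8/19)| < ε.
Combining over a common denominator, (s + 1)/(s - 10) − (8/19) = [(s + 1)·(-19) − (-8)·(s - 10)] / [(-19)·(s - 10)] = -11(s + 9) / ((-19)(s - 10)).
So |(s + 1)/(s - 10) − (8/19)| = 11|s + 9| / (19·|s − 10|).
Restrict δ ≤ 19/2. Then |s + 9| < 19/2 gives |s − 10| = |(s + 9) + (-19)| ≥ 19 − 19/2 = 19/2.
Hence |(s + 1)/(s - 10) − (8/19)| < 11|s + 9|/(19·(19/2)) = (22/361)|s + 9|, which is < ε once |s + 9| < (361/22)ε.
Take δ = min(19/2, (361/22)ε). Then 0 < |s + 9| < δ forces both bounds, so |(s + 1)/(s - 10) − (8/19)| < ε.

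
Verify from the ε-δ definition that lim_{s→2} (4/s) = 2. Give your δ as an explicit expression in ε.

Let ε > 0. We seek δ > 0 such that 0 < |s − 2| < δ implies |4/s − 2| < ε.
|4/s − 2| = 4·|2 − s|/(2·|s|) = 4|s − 2|/(2|s|).
Restrict δ ≤ 1. Then |s − 2| < 1 gives |s| > 1, so 2|s| > 2.
Then |4/s − 2| < 4|s − 2|/2, which is < ε when |s − 2| < (1/2)ε.
Take δ = min(1, (1/2)ε). Then 0 < |s − 2| < δ gives both |s − 2| < 1 and |s − 2| < (1/2)ε, so |4/s − 2| < ε.

δ = min(1, (1/2)ε)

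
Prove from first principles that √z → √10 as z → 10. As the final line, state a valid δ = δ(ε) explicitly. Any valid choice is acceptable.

δ = min(10, √10·ε)

Let ε > 0. We want δ > 0 such that 0 < |z − 10| < δ implies |√z − √10| < ε.
Multiplying by the conjugate, |√z − √10| = |z − 10|/(√z + √10).
Restrict δ ≤ 10 so that |z − 10| < 10 forces z > 0, and then √z + √10 > √10.
Hence |√z − √10| < |z − 10|/√10, which is < ε once |z − 10| < √10·ε.
Take δ = min(10, √10·ε). If 0 < |z − 10| < δ then z > 0 and |√z − √10| < |z − 10|/√10 < ε.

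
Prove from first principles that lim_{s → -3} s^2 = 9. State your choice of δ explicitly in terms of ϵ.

δ = min(1, ϵ/7)

Suppose ϵ > 0. We seek δ > 0 with 0 < |s + 3| < δ ⇒ |s^2 − 9| < ϵ.
Factor: s^2 − 9 = (s + 3)(s - 3), so |s^2 − 9| = |s + 3|·|s - 3|.
Impose δ ≤ 1 so that |s| < 4; then |s - 3| ≤ 7.
Hence |s^2 − 9| ≤ 7|s + 3|, which is < ϵ once |s + 3| < ϵ/7.
Take δ = min(1, ϵ/7). If 0 < |s + 3| < δ then both bounds hold and |s^2 − 9| ≤ 7|s + 3| < 7·(ϵ/7) = ϵ.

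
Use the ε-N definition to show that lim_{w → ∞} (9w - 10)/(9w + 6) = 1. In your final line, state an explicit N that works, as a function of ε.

N = (16/9)/ε

Let ε > 0 be given. We seek N > 0 such that w > N implies |(9w - 10)/(9w + 6) − 1| < ε.
(9w - 10)/(9w + 6) − 1 = (9(9w - 10) − 9(9w + 6)) / (9(9w + 6)) = -144/(9(9w + 6)).
For w > 0 we have 9w + 6 > 9w, so |(9w - 10)/(9w + 6) − 1| = 144/(9(9w + 6)) < 144/(9·9w) = (16/9)/w.
Thus |(9w - 10)/(9w + 6) − 1| < ε whenever w > (16/9)/ε.
Take N = (16/9)/ε. If w > N then |(9w - 10)/(9w + 6) − 1| < (16/9)/w < ε.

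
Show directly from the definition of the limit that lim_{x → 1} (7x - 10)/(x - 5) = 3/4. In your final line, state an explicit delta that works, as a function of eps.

Let eps > 0. We want delta > 0 with 0 < |x − 1| < delta ⇒ |(7x - 10)/(x - 5) − (3/4)| < eps.
Combining over a common denominator, (7x - 10)/(x - 5) − (3/4) = [(7x - 10)·(-4) − (-3)·(x - 5)] / [(-4)·(x - 5)] = -25(x − 1) / ((-4)(x - 5)).
So |(7x - 10)/(x - 5) − (3/4)| = 25|x − 1| / (4·|x − 5|).
Restrict delta ≤ 2. Then |x − 1| < 2 gives |x − 5| = |(x − 1) + (-4)| ≥ 4 − 2 = 2.
Hence |(7x - 10)/(x - 5) − (3/4)| < 25|x − 1|/(4·2) = (25/8)|x − 1|, which is < eps once |x − 1| < (8/25)eps.
Take delta = min(2, (8/25)eps). Then 0 < |x − 1| < delta forces both bounds, so |(7x - 10)/(x - 5) − (3/4)| < eps.

delta = min(2, (8/25)eps)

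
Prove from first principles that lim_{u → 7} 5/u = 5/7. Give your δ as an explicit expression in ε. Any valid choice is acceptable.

δ = min(7/2, (49/10)ε)

Fix ε > 0. We seek δ > 0 such that 0 < |u − 7| < δ implies |5/u − (5/7)| < ε.
|5/u − (5/7)| = 5·|7 − u|/(7·|u|) = 5|u − 7|/(7|u|).
Require δ ≤ 7/2 so that |u| > 7 − 7/2 = 7/2, hence 7|u| > 49/2.
Then |5/u − (5/7)| < 5|u − 7|/(49/2), which is < ε when |u − 7| < (49/10)ε.
Take δ = min(7/2, (49/10)ε). Then 0 < |u − 7| < δ gives both |u − 7| < 7/2 and |u − 7| < (49/10)ε, so |5/u − (5/7)| < ε.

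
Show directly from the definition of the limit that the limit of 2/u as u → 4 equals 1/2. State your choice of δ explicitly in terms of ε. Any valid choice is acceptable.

Let ε > 0 be given. We seek δ > 0 such that 0 < |u − 4| < δ implies |2/u − (1/2)| < ε.
|2/u − (1/2)| = 2·|4 − u|/(4·|u|) = 2|u − 4|/(4|u|).
Restrict δ ≤ 2. Then |u − 4| < 2 gives |u| > 2, so 4|u| > 8.
Then |2/u − (1/2)| < 2|u − 4|/8, which is < ε when |u − 4| < 4ε.
Take δ = min(2, 4ε). Then 0 < |u − 4| < δ gives both |u − 4| < 2 and |u − 4| < 4ε, so |2/u − (1/2)| < ε.

δ = min(2, 4ε)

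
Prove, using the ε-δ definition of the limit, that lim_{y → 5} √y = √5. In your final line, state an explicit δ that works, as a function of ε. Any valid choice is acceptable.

Fix ε > 0. We want δ > 0 such that 0 < |y − 5| < δ implies |√y − √5| < ε.
Multiplying by the conjugate, |√y − √5| = |y − 5|/(√y + √5).
Restrict δ ≤ 5 so that |y − 5| < 5 forces y > 0, and then √y + √5 > √5.
Hence |√y − √5| < |y − 5|/√5, which is < ε once |y − 5| < √5·ε.
Take δ = min(5, √5·ε). If 0 < |y − 5| < δ then y > 0 and |√y − √5| < |y − 5|/√5 < ε.

δ = min(5, √5·ε)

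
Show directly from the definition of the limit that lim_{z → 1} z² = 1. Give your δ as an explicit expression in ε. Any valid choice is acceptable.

Let ε > 0. We seek δ > 0 with 0 < |z − 1| < δ ⇒ |z² − 1| < ε.
Factor: z² − 1 = (z − 1)(z + 1), so |z² − 1| = |z − 1|·|z + 1|.
Impose δ ≤ 1 so that |z| < 2; then |z + 1| ≤ 3.
Hence |z² − 1| ≤ 3|z − 1|, which is < ε once |z − 1| < ε/3.
Take δ = min(1, ε/3). If 0 < |z − 1| < δ then both bounds hold and |z² − 1| ≤ 3|z − 1| < 3·(ε/3) = ε.

δ = min(1, ε/3)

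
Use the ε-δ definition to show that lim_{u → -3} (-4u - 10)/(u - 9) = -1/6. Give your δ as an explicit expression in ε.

δ = min(6, (36/23)ε)

Let ε > 0. We want δ > 0 with 0 < |u + 3| < δ ⇒ |(-4u - 10)/(u - 9) + 1/6| < ε.
Combining over a common denominator, (-4u - 10)/(u - 9) + 1/6 = [(-4u - 10)·(-12) − 2·(u - 9)] / [(-12)·(u - 9)] = 46(u + 3) / ((-12)(u - 9)).
So |(-4u - 10)/(u - 9) + 1/6| = 46|u + 3| / (12·|u − 9|).
Restrict δ ≤ 6. Then |u + 3| < 6 gives |u − 9| = |(u + 3) + (-12)| ≥ 12 − 6 = 6.
Hence |(-4u - 10)/(u - 9) + 1/6| < 46|u + 3|/(12·6) = (23/36)|u + 3|, which is < ε once |u + 3| < (36/23)ε.
Take δ = min(6, (36/23)ε). Then 0 < |u + 3| < δ forces both bounds, so |(-4u - 10)/(u - 9) + 1/6| < ε.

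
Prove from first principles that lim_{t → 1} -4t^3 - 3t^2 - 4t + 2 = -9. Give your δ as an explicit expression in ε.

δ = min(1, ε/41)

Let ε > 0. We want δ > 0 such that 0 < |t − 1| < δ implies |(-4t^3 - 3t^2 - 4t + 2) + 9| < ε.
(-4t^3 - 3t^2 - 4t + 2) + 9 = -4t^3 - 3t^2 - 4t + 11 = (t − 1)(-4t^2 - 7t - 11).
So |(-4t^3 - 3t^2 - 4t + 2) + 9| = |t − 1|·|-4t^2 - 7t - 11|.
Require δ ≤ 1. Then |t − 1| < 1 gives |t| < 2, and by the triangle inequality |-4t^2 - 7t - 11| ≤ 4·2^2 + 7·2 + 11 = 41.
Hence |(-4t^3 - 3t^2 - 4t + 2) + 9| ≤ 41|t − 1| < ε provided |t − 1| < ε/41.
Choosing δ = min(1, ε/41) ensures both conditions, hence |(-4t^3 - 3t^2 - 4t + 2) + 9| < ε.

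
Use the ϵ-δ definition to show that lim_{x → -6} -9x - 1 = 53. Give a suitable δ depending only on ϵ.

Suppose ϵ > 0. We need δ > 0 so that 0 < |x + 6| < δ implies |(-9x - 1) − 53| < ϵ.
|(-9x - 1) − 53| = |-9x - 54| = 9|x + 6|.
Thus it suffices that |x + 6| < ϵ/9.
Take δ = ϵ/9. If 0 < |x + 6| < δ then |(-9x - 1) − 53| = 9|x + 6| < 9·(ϵ/9) = ϵ.

δ = ϵ/9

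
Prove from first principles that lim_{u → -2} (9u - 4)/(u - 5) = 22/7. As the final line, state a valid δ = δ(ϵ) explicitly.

δ = min(7/2, (49/82)ϵ)

Let ϵ > 0. We want δ > 0 with 0 < |u + 2| < δ ⇒ |(9u - 4)/(u - 5) − (22/7)| < ϵ.
Combining over a common denominator, (9u - 4)/(u - 5) − (22/7) = [(9u - 4)·(-7) − (-22)·(u - 5)] / [(-7)·(u - 5)] = -41(u + 2) / ((-7)(u - 5)).
So |(9u - 4)/(u - 5) − (22/7)| = 41|u + 2| / (7·|u − 5|).
Restrict δ ≤ 7/2. Then |u + 2| < 7/2 gives |u − 5| = |(u + 2) + (-7)| ≥ 7 − 7/2 = 7/2.
Hence |(9u - 4)/(u - 5) − (22/7)| < 41|u + 2|/(7·(7/2)) = (82/49)|u + 2|, which is < ϵ once |u + 2| < (49/82)ϵ.
Take δ = min(7/2, (49/82)ϵ). Then 0 < |u + 2| < δ forces both bounds, so |(9u - 4)/(u - 5) − (22/7)| < ϵ.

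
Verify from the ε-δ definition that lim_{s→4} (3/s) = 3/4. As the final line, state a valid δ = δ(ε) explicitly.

Let ε > 0. We seek δ > 0 such that 0 < |s − 4| < δ implies |3/s − (3/4)| < ε.
|3/s − (3/4)| = 3·|4 − s|/(4·|s|) = 3|s − 4|/(4|s|).
Restrict δ ≤ 2. Then |s − 4| < 2 gives |s| > 2, so 4|s| > 8.
Then |3/s − (3/4)| < 3|s − 4|/8, which is < ε when |s − 4| < (8/3)ε.
Take δ = min(2, (8/3)ε). Then 0 < |s − 4| < δ gives both |s − 4| < 2 and |s − 4| < (8/3)ε, so |3/s − (3/4)| < ε.

δ = min(2, (8/3)ε)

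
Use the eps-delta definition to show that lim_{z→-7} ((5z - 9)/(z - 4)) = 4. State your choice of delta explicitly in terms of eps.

Let eps > 0 be given. We want delta > 0 with 0 < |z + 7| < delta ⇒ |(5z - 9)/(z - 4) − 4| < eps.
Combining over a common denominator, (5z - 9)/(z - 4) − 4 = [(5z - 9)·(-11) − (-44)·(z - 4)] / [(-11)·(z - 4)] = -11(z + 7) / ((-11)(z - 4)).
So |(5z - 9)/(z - 4) − 4| = 11|z + 7| / (11·|z − 4|).
Require delta ≤ 11/2, so |z − 4| ≥ |-11| − |z + 7| > 11 − 11/2 = 11/2.
Hence |(5z - 9)/(z - 4) − 4| < 11|z + 7|/(11·(11/2)) = (2/11)|z + 7|, which is < eps once |z + 7| < (11/2)eps.
Take delta = min(11/2, (11/2)eps). Then 0 < |z + 7| < delta forces both bounds, so |(5z - 9)/(z - 4) − 4| < eps.

delta = min(11/2, (11/2)eps)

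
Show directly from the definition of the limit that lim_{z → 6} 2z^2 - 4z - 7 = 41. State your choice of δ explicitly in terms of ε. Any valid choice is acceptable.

δ = min(1, ε/22)

Let ε > 0. We want δ > 0 such that 0 < |z − 6| < δ implies |(2z^2 - 4z - 7) − 41| < ε.
(2z^2 - 4z - 7) − 41 = 2z^2 - 4z - 48 = (z − 6)(2z + 8).
So |(2z^2 - 4z - 7) − 41| = |z − 6|·|2z + 8|.
Assume first that |z − 6| < 1, so |z| < 7. Then |2z + 8| ≤ 2·7 + 8 = 22.
Hence |(2z^2 - 4z - 7) − 41| ≤ 22|z − 6| < ε provided |z − 6| < ε/22.
Choosing δ = min(1, ε/22) ensures both conditions, hence |(2z^2 - 4z - 7) − 41| < ε.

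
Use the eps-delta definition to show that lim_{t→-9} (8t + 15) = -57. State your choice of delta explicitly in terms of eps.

Fix eps > 0. We need delta > 0 so that 0 < |t + 9| < delta implies |(8t + 15) + 57| < eps.
Since (8t + 15) + 57 = 8(t + 9), we have |(8t + 15) + 57| = 8|t + 9|.
Thus it suffices that |t + 9| < eps/8.
Take delta = eps/8. If 0 < |t + 9| < delta then |(8t + 15) + 57| = 8|t + 9| < 8·(eps/8) = eps.

delta = eps/8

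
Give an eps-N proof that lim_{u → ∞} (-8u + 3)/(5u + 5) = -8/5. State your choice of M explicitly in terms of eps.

Let eps > 0 be given. We seek M > 0 such that u > M implies |(-8u + 3)/(5u + 5) + 8/5| < eps.
(-8u + 3)/(5u + 5) + 8/5 = (5(-8u + 3) − (-8)(5u + 5)) / (5(5u + 5)) = 55/(5(5u + 5)).
For u > 0 we have 5u + 5 > 5u, so |(-8u + 3)/(5u + 5) + 8/5| = 55/(5(5u + 5)) < 55/(5·5u) = (11/5)/u.
Thus |(-8u + 3)/(5u + 5) + 8/5| < eps whenever u > (11/5)/eps.
Take M = (11/5)/eps. If u > M then |(-8u + 3)/(5u + 5) + 8/5| < (11/5)/u < eps.

M = (11/5)/eps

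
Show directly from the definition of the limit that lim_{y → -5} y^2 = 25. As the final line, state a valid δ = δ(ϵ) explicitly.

δ = min(2, ϵ/12)

Let ϵ > 0 be given. We seek δ > 0 with 0 < |y + 5| < δ ⇒ |y^2 − 25| < ϵ.
Factor: y^2 − 25 = (y + 5)(y - 5), so |y^2 − 25| = |y + 5|·|y - 5|.
Impose δ ≤ 2 so that |y| < 7; then |y - 5| ≤ 12.
Hence |y^2 − 25| ≤ 12|y + 5|, which is < ϵ once |y + 5| < ϵ/12.
Take δ = min(2, ϵ/12). If 0 < |y + 5| < δ then both bounds hold and |y^2 − 25| ≤ 12|y + 5| < 12·(ϵ/12) = ϵ.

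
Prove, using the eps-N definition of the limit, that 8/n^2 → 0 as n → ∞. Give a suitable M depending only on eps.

M = (8/eps)^{1/2}

Let eps > 0. For n ≥ 1, |8/n^2 − 0| = 8/n^2.
8/n^2 < eps ⇔ n^2 > 8/eps ⇔ n > (8/eps)^{1/2}.
Take M = (8/eps)^{1/2}. Then n > M implies 8/n^2 < eps.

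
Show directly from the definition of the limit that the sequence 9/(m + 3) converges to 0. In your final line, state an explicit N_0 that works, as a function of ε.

N_0 = 9/ε

Let ε > 0. For m ≥ 1, |9/(m + 3) − 0| = 9/(m + 3) ≤ 9/m.
We need 9/m < ε, i.e. m > 9/ε.
Take N_0 = 9/ε. If m > N_0 then |9/(m + 3)| ≤ 9/m < ε.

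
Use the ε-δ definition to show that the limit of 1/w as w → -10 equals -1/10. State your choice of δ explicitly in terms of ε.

δ = min(5, 50ε)

Suppose ε > 0. We seek δ > 0 such that 0 < |w + 10| < δ implies |1/w + 1/10| < ε.
|1/w + 1/10| = |-10 − w|/(10·|w|) = |w + 10|/(10|w|).
Restrict δ ≤ 5. Then |w + 10| < 5 gives |w| > 5, so 10|w| > 50.
Then |1/w + 1/10| < |w + 10|/50, which is < ε when |w + 10| < 50ε.
Take δ = min(5, 50ε). Then 0 < |w + 10| < δ gives both |w + 10| < 5 and |w + 10| < 50ε, so |1/w + 1/10| < ε.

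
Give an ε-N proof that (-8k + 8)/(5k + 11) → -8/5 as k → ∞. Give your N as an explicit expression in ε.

Let ε > 0. For k ≥ 1, |(-8k + 8)/(5k + 11) + 8/5| = |128|/(5(5k + 11)) = 128/(5(5k + 11)).
Since 5k + 11 ≥ 5k for k ≥ 1, this is ≤ 128/(5·5k) = (128/25)/k.
So |(-8k + 8)/(5k + 11) + 8/5| < ε whenever k > (128/25)/ε.
Take N = (128/25)/ε. If k > N then |(-8k + 8)/(5k + 11) + 8/5| ≤ (128/25)/k < ε.

N = (128/25)/ε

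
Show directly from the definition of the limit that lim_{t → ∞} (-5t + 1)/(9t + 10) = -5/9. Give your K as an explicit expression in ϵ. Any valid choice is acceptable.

Let ϵ > 0. We seek K > 0 such that t > K implies |(-5t + 1)/(9t + 10) + 5/9| < ϵ.
(-5t + 1)/(9t + 10) + 5/9 = (9(-5t + 1) − (-5)(9t + 10)) / (9(9t + 10)) = 59/(9(9t + 10)).
For t > 0 we have 9t + 10 > 9t, so |(-5t + 1)/(9t + 10) + 5/9| = 59/(9(9t + 10)) < 59/(9·9t) = (59/81)/t.
Thus |(-5t + 1)/(9t + 10) + 5/9| < ϵ whenever t > (59/81)/ϵ.
Take K = (59/81)/ϵ. If t > K then |(-5t + 1)/(9t + 10) + 5/9| < (59/81)/t < ϵ.

K = (59/81)/ϵ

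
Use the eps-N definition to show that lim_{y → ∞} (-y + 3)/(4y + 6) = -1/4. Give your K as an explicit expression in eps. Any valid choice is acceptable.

Fix eps > 0. We seek K > 0 such that y > K implies |(-y + 3)/(4y + 6) + 1/4| < eps.
(-y + 3)/(4y + 6) + 1/4 = (4(-y + 3) − (-1)(4y + 6)) / (4(4y + 6)) = 18/(4(4y + 6)).
For y > 0 we have 4y + 6 > 4y, so |(-y + 3)/(4y + 6) + 1/4| = 18/(4(4y + 6)) < 18/(4·4y) = (9/8)/y.
Thus |(-y + 3)/(4y + 6) + 1/4| < eps whenever y > (9/8)/eps.
Take K = (9/8)/eps. If y > K then |(-y + 3)/(4y + 6) + 1/4| < (9/8)/y < eps.

K = (9/8)/eps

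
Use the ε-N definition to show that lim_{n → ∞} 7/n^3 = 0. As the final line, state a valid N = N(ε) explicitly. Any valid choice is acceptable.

Let ε > 0 be given. For n ≥ 1, |7/n^3 − 0| = 7/n^3.
7/n^3 < ε ⇔ n^3 > 7/ε ⇔ n > (7/ε)^{1/3}.
Take N = (7/ε)^{1/3}. Then n > N implies 7/n^3 < ε.

N = (7/ε)^{1/3}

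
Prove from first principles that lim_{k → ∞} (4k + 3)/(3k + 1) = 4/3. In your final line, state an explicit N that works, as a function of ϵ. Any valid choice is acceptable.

N = (5/9)/ϵ

Suppose ϵ > 0. For k ≥ 1, |(4k + 3)/(3k + 1) − (4/3)| = |5|/(3(3k + 1)) = 5/(3(3k + 1)).
Since 3k + 1 ≥ 3k for k ≥ 1, this is ≤ 5/(3·3k) = (5/9)/k.
So |(4k + 3)/(3k + 1) − (4/3)| < ϵ whenever k > (5/9)/ϵ.
Take N = (5/9)/ϵ. If k > N then |(4k + 3)/(3k + 1) − (4/3)| ≤ (5/9)/k < ϵ.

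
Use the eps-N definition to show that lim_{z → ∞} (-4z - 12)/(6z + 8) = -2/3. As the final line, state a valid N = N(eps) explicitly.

N = (10/9)/eps

Let eps > 0. We seek N > 0 such that z > N implies |(-4z - 12)/(6z + 8) + 2/3| < eps.
(-4z - 12)/(6z + 8) + 2/3 = (6(-4z - 12) − (-4)(6z + 8)) / (6(6z + 8)) = -40/(6(6z + 8)).
For z > 0 we have 6z + 8 > 6z, so |(-4z - 12)/(6z + 8) + 2/3| = 40/(6(6z + 8)) < 40/(6·6z) = (10/9)/z.
Thus |(-4z - 12)/(6z + 8) + 2/3| < eps whenever z > (10/9)/eps.
Take N = (10/9)/eps. If z > N then |(-4z - 12)/(6z + 8) + 2/3| < (10/9)/z < eps.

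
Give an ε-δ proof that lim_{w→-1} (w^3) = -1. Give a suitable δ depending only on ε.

δ = min(2, ε/13)

Let ε > 0 be given. We seek δ > 0 with 0 < |w + 1| < δ ⇒ |w^3 + 1| < ε.
Factor: w^3 + 1 = (w + 1)(w^2 - w + 1), so |w^3 + 1| = |w + 1|·|w^2 - w + 1|.
Impose δ ≤ 2 so that |w| < 3; then |w^2 - w + 1| ≤ 13.
Hence |w^3 + 1| ≤ 13|w + 1|, which is < ε once |w + 1| < ε/13.
Take δ = min(2, ε/13). If 0 < |w + 1| < δ then both bounds hold and |w^3 + 1| ≤ 13|w + 1| < 13·(ε/13) = ε.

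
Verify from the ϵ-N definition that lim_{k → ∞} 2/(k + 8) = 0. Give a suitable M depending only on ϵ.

M = 2/ϵ

Let ϵ > 0 be given. For k ≥ 1, |2/(k + 8) − 0| = 2/(k + 8) ≤ 2/k.
We need 2/k < ϵ, i.e. k > 2/ϵ.
Take M = 2/ϵ. If k > M then |2/(k + 8)| ≤ 2/k < ϵ.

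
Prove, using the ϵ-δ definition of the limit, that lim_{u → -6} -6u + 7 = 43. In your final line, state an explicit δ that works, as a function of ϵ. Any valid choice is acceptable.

δ = ϵ/6

Let ϵ > 0. We need δ > 0 so that 0 < |u + 6| < δ implies |(-6u + 7) − 43| < ϵ.
Since (-6u + 7) − 43 = -6(u + 6), we have |(-6u + 7) − 43| = 6|u + 6|.
So 6|u + 6| < ϵ exactly when |u + 6| < ϵ/6.
Choosing δ = ϵ/6 gives |(-6u + 7) − 43| = 6|u + 6| < ϵ whenever |u + 6| < δ.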